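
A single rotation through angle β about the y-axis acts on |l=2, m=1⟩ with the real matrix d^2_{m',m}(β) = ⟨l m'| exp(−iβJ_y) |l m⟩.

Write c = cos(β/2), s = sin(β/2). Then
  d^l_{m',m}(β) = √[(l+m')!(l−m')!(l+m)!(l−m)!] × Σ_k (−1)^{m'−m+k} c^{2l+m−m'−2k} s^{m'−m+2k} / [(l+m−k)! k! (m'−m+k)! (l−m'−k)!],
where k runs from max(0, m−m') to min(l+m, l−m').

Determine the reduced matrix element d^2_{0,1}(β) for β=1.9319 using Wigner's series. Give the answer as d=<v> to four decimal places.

d=-0.4048

d^2_{0,1}(β=1.9319) via Wigner's sum:
c=cos(1.9319/2)=0.568636, s=sin(1.9319/2)=0.822589; N=√[2·2·6·1]=4.898979
The bounds max(0,m−m')=1 and min(l+m,l−m')=2 give 2 terms
  k=1: (−1)^0·4.8990/(2)·0.5686^3·0.8226^1 = +0.370477
  k=2: (−1)^1·4.8990/(2)·0.5686^1·0.8226^3 = -0.775281
d^2_{0,1}(1.9319) = +0.370477 -0.775281 = -0.404804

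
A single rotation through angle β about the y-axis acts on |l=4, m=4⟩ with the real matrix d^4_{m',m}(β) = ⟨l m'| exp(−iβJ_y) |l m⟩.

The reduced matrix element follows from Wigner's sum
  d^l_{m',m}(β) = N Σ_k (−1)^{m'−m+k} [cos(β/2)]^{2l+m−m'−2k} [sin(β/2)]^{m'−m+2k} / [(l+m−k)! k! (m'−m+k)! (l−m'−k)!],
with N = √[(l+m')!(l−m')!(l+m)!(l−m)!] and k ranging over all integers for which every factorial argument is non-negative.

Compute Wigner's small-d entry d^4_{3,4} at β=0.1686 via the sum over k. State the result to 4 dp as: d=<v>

d=0.2323

d^4_{3,4}(β=0.1686) via Wigner's sum:
c=cos(0.1686/2)=0.996449, s=sin(0.1686/2)=0.084200; N=√[5040·1·40320·1]=14255.272709
k∈{1} keeps every argument non-negative
  k=1: (−1)^0·14255.2727/(5040)·0.9964^7·0.0842^1 = +0.232297
d^4_{3,4}(0.1686) = +0.232297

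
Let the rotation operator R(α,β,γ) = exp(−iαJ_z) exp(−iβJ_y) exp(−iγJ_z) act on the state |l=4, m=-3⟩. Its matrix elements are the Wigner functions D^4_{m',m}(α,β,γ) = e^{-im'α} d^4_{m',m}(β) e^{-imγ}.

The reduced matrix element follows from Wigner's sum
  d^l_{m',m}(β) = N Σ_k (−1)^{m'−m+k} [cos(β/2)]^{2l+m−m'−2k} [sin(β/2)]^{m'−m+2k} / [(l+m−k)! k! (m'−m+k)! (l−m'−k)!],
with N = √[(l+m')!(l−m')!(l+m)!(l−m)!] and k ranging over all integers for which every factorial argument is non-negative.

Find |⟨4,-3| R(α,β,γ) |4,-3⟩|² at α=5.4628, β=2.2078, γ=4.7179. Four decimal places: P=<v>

D^4_{-3,-3}(5.4628,2.2078,4.7179) = e^{-i·-3·5.4628}·d^4_{-3,-3}(2.2078)·e^{-i·-3·4.7179}. Compute d first:
c=cos(2.2078/2)=0.450117, s=sin(2.2078/2)=0.892970; N=√[1·5040·1·5040]=5040.000000
k∈{0,1} keeps every argument non-negative
  k=0: (−1)^0·5040.0000/(5040)·0.4501^8·0.8930^0 = +0.001685
  k=1: (−1)^1·5040.0000/(720)·0.4501^6·0.8930^2 = -0.046422
d^4_{-3,-3}(2.2078) = +0.001685 -0.046422 = -0.044737
|D^4_{-3,-3}|² = |d^4_{-3,-3}(β)|² = (-0.044737)² = 0.002001 (the z-rotation phases have unit modulus)

P=0.0020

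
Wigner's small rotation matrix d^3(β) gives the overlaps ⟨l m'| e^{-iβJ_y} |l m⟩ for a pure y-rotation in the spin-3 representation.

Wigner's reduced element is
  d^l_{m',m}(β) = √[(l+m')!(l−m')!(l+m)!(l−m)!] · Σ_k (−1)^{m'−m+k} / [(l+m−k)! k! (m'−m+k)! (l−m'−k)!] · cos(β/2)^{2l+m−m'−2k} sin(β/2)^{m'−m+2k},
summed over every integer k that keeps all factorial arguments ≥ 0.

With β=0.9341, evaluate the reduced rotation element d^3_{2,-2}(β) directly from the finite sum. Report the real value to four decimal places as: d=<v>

d=0.1555

d^3_{2,-2}(β=0.9341) via Wigner's sum:
Half-angle: c=0.892900, s=0.450254. N=√(120·1·1·120)=120.000000
k: max(0,(-2)−(2))=0 … min(3+(-2),3−(2))=1
  k=0: (−1)^4·120.0000/(24)·0.8929^2·0.4503^4 = +0.163835
  k=1: (−1)^5·120.0000/(120)·0.8929^0·0.4503^6 = -0.008332
d^3_{2,-2}(0.9341) = +0.163835 -0.008332 = +0.155503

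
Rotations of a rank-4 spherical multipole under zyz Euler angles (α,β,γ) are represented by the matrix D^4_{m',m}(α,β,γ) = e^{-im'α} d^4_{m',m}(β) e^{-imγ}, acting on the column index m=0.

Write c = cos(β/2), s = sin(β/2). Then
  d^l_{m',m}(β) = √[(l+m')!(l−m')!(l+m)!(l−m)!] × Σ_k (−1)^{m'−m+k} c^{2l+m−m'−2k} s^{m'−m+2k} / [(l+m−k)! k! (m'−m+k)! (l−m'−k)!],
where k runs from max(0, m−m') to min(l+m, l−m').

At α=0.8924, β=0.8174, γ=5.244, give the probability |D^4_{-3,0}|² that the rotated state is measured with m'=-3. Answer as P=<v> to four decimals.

Split into d^4_{-3,0}(β=0.8174) × two z-phases.
With c≡cos(β/2)=0.917638 and s≡sin(β/2)=0.397417, N=[1·5040·24·24]^{1/2}=1703.830978
Admissible k: 3..4 (factorial args all ≥0)
  k=3: (−1)^0·1703.8310/(144)·0.9176^5·0.3974^3 = +0.483237
  k=4: (−1)^1·1703.8310/(144)·0.9176^3·0.3974^5 = -0.090638
d^4_{-3,0}(0.8174) = +0.483237 -0.090638 = +0.392599
|D^4_{-3,0}|² = |d^4_{-3,0}(β)|² = (+0.392599)² = 0.154134 (the z-rotation phases have unit modulus)

P=0.1541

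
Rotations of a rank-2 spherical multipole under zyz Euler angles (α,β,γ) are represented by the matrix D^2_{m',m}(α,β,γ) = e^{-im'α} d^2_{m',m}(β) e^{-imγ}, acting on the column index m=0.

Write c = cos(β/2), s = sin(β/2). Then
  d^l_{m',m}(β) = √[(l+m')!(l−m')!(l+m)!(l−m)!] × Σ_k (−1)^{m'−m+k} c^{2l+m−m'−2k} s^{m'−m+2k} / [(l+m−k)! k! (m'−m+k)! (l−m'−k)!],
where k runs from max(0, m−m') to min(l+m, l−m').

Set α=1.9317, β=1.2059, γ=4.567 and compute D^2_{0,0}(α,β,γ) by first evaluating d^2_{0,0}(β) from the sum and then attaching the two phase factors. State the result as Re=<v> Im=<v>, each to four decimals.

Re=-0.3090 Im=0.0000

First d^2_{0,0}(β=1.2059), then the phase factors e^{-i(0)α} and e^{-i(0)γ}:
Half-angle: c=0.823666, s=0.567075. N=√(2·2·2·2)=4.000000
k: max(0,(0)−(0))=0 … min(2+(0),2−(0))=2
  k=0: (−1)^0·4.0000/(4)·0.8237^4·0.5671^0 = +0.460262
  k=1: (−1)^1·4.0000/(1)·0.8237^2·0.5671^2 = -0.872656
  k=2: (−1)^2·4.0000/(4)·0.8237^0·0.5671^4 = +0.103410
d^2_{0,0}(1.2059) = +0.460262 -0.872656 +0.103410 = -0.308984
Attach z-rotation phases: D = e^{-i(0)(1.9317)}·(-0.308984)·e^{-i(0)(4.567)} = -0.308984+0.000000i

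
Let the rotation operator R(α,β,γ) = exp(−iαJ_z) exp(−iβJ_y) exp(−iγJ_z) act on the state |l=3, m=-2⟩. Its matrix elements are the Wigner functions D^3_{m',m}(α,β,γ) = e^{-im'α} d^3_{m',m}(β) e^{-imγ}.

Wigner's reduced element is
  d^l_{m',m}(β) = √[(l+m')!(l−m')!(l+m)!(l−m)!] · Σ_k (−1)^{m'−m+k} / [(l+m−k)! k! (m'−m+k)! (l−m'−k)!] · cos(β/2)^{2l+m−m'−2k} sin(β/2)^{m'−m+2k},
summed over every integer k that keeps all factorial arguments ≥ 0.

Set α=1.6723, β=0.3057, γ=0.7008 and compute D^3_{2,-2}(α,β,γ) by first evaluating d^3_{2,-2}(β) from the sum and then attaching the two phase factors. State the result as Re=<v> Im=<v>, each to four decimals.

D^3_{2,-2}(1.6723,0.3057,0.7008) = e^{-i·2·1.6723}·d^3_{2,-2}(0.3057)·e^{-i·-2·0.7008}. Compute d first:
With c≡cos(β/2)=0.988341 and s≡sin(β/2)=0.152256, N=[120·1·1·120]^{1/2}=120.000000
The bounds max(0,m−m')=0 and min(l+m,l−m')=1 give 2 terms
  k=0: (−1)^4·120.0000/(24)·0.9883^2·0.1523^4 = +0.002625
  k=1: (−1)^5·120.0000/(120)·0.9883^0·0.1523^6 = -0.000012
d^3_{2,-2}(0.3057) = +0.002625 -0.000012 = +0.002612
D = (-0.979465+0.201616i)·(+0.002612)·(+0.168390+0.985720i) = -0.000950-0.002433i

Re=-0.0009 Im=-0.0024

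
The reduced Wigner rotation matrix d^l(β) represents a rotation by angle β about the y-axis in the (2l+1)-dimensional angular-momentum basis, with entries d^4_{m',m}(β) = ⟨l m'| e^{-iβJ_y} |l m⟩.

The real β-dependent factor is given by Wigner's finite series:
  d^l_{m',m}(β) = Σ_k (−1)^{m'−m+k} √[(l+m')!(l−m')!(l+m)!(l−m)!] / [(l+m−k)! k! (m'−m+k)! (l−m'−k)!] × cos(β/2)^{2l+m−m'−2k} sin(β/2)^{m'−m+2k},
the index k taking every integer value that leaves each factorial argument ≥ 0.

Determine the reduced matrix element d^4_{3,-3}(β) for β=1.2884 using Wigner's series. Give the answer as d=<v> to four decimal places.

d^4_{3,-3}(β=1.2884) via Wigner's sum:
With c≡cos(β/2)=0.799580 and s≡sin(β/2)=0.600559, N=[5040·1·1·5040]^{1/2}=5040.000000
k: max(0,(-3)−(3))=0 … min(4+(-3),4−(3))=1
  k=0: (−1)^6·5040.0000/(720)·0.7996^2·0.6006^6 = +0.209970
  k=1: (−1)^7·5040.0000/(5040)·0.7996^0·0.6006^8 = -0.016922
d^4_{3,-3}(1.2884) = +0.209970 -0.016922 = +0.193048

d=0.1930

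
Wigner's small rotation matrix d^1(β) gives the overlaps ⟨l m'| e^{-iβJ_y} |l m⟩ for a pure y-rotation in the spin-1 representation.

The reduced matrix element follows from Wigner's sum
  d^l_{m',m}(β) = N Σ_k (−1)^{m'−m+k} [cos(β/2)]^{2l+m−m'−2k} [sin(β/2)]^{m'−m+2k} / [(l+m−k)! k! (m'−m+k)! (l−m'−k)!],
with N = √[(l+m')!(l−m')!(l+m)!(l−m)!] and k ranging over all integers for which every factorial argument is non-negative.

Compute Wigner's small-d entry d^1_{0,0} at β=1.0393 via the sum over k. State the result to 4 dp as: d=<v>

d=0.5068

d^1_{0,0}(β=1.0393) via Wigner's sum:
Half-angle: c=0.867993, s=0.496576. N=√(1·1·1·1)=1.000000
The bounds max(0,m−m')=0 and min(l+m,l−m')=1 give 2 terms
  k=0: (−1)^0·1.0000/(1)·0.8680^2·0.4966^0 = +0.753412
  k=1: (−1)^1·1.0000/(1)·0.8680^0·0.4966^2 = -0.246588
d^1_{0,0}(1.0393) = +0.753412 -0.246588 = +0.506824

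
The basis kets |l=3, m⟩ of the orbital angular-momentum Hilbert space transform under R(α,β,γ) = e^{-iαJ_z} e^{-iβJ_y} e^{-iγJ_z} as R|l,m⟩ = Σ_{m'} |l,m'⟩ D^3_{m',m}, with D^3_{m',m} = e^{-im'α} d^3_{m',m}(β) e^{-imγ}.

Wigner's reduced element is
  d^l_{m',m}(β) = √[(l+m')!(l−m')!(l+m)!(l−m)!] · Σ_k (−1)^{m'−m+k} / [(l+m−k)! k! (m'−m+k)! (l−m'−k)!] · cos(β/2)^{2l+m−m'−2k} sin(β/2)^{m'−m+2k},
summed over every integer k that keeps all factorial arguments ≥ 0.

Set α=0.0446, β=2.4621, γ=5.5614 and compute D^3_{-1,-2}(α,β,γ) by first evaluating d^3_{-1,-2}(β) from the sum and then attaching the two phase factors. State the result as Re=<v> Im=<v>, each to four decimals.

Re=0.0314 Im=-0.1812

Split into d^3_{-1,-2}(β=2.4621) × two z-phases.
c=cos(2.4621/2)=0.333248, s=sin(2.4621/2)=0.942839; N=√[2·24·1·120]=75.894664
k: max(0,(-2)−(-1))=0 … min(3+(-2),3−(-1))=1
  k=0: (−1)^1·75.8947/(24)·0.3332^5·0.9428^1 = -0.012254
  k=1: (−1)^2·75.8947/(12)·0.3332^3·0.9428^3 = +0.196176
d^3_{-1,-2}(2.4621) = -0.012254 +0.196176 = +0.183922
Attach z-rotation phases: D = e^{-i(-1)(0.0446)}·(+0.183922)·e^{-i(-2)(5.5614)} = +0.031447-0.181213i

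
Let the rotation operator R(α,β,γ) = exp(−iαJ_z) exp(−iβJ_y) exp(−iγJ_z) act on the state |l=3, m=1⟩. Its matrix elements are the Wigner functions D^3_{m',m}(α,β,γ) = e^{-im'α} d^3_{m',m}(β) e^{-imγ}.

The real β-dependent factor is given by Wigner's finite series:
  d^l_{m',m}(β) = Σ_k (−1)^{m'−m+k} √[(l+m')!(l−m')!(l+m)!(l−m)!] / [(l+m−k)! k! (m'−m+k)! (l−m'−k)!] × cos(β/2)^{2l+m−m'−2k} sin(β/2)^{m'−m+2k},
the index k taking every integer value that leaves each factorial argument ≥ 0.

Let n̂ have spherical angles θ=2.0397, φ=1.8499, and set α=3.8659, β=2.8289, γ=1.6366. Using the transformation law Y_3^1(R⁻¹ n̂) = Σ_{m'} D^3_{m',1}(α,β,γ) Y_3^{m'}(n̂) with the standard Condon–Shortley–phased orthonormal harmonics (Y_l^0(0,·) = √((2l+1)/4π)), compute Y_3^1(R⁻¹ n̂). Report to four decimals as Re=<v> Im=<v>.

Need the full column D^3_{m',1} for m'=−3..3 at α=3.8659, β=2.8289, γ=1.6366.
cos(β/2)=0.155710, sin(β/2)=0.987803
d^3_{-3,1}: single k=4 term ⇒ +0.089405;  D = -0.076852-0.045684i
d^3_{-2,1}: k∈[3..4] ⇒ +0.023014 -0.463093 = -0.440079;  D = -0.432326+0.082242i
d^3_{-1,1}: k∈[2..4] ⇒ +0.003442 -0.184674 +0.929012 = +0.747780;  D = -0.457592+0.591426i
d^3_{0,1}: k∈[1..3] ⇒ +0.000313 -0.037816 +0.507293 = +0.469790;  D = -0.030892-0.468774i
d^3_{1,1}: k∈[0..2] ⇒ +0.000014 -0.004589 +0.138505 = +0.133931;  D = +0.095149+0.094256i
d^3_{2,1}: k∈[0..1] ⇒ -0.000286 +0.023014 = +0.022728;  D = -0.022692-0.001281i
d^3_{3,1}: single k=0 term ⇒ +0.002222;  D = +0.001744-0.001376i
Y_3^{m'}(θ=2.0397,φ=1.8499) and Σ D·Y over m':
  (-0.0769-0.0457i)·(+0.2200+0.1983i)  (-0.4323+0.0822i)·(+0.3117-0.1947i)  (-0.4576+0.5914i)·(-0.0017-0.0058i)  (-0.0309-0.4688i)·(+0.3337+0.0000i)  (+0.0951+0.0943i)·(+0.0017-0.0058i)  (-0.0227-0.0013i)·(+0.3117+0.1947i)  (+0.0017-0.0014i)·(-0.2200+0.1983i)
Y_3^1(R⁻¹ n̂) = -0.138920-0.074815i

Re=-0.1389 Im=-0.0748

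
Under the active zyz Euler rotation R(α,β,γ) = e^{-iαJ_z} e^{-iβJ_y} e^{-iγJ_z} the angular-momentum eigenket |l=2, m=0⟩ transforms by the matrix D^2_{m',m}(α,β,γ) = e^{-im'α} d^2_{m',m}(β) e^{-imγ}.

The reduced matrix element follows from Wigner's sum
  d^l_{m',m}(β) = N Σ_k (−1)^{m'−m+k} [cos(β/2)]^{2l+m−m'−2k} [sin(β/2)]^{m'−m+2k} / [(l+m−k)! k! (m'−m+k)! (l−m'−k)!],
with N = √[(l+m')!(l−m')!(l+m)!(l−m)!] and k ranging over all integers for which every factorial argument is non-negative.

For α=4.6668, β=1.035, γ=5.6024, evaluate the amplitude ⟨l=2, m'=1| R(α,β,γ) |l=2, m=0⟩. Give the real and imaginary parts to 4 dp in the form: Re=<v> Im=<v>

Re=0.0245 Im=-0.5371

First d^2_{1,0}(β=1.035), then the phase factors e^{-i(1)α} and e^{-i(0)γ}:
Half-angle: c=0.869059, s=0.494709. N=√(6·1·2·2)=4.898979
k∈{0,1} keeps every argument non-negative
  k=0: (−1)^1·4.8990/(2)·0.8691^3·0.4947^1 = -0.795377
  k=1: (−1)^2·4.8990/(2)·0.8691^1·0.4947^3 = +0.257736
d^2_{1,0}(1.035) = -0.795377 +0.257736 = -0.537641
Phases: e^{-i·(1)·4.6668}=-0.045573+0.998961i, e^{-i·(0)·5.6024}=+1.000000+0.000000i ⇒ D=+0.024502-0.537082i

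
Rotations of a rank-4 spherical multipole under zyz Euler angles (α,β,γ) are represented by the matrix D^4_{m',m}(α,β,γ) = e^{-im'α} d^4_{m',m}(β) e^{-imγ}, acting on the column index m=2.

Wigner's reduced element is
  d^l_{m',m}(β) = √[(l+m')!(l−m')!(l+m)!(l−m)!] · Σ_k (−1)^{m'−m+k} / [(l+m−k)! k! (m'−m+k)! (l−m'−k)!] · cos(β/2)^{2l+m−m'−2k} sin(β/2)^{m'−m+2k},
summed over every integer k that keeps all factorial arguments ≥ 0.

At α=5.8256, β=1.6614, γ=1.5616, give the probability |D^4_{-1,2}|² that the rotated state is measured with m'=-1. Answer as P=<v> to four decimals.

P=0.0850

Split into d^4_{-1,2}(β=1.6614) × two z-phases.
With c≡cos(β/2)=0.674359 and s≡sin(β/2)=0.738404, N=[6·120·720·2]^{1/2}=1018.233765
The bounds max(0,m−m')=3 and min(l+m,l−m')=5 give 3 terms
  k=3: (−1)^0·1018.2338/(72)·0.6744^5·0.7384^3 = +0.794058
  k=4: (−1)^1·1018.2338/(48)·0.6744^3·0.7384^5 = -1.428068
  k=5: (−1)^2·1018.2338/(240)·0.6744^1·0.7384^7 = +0.342440
d^4_{-1,2}(1.6614) = +0.794058 -1.428068 +0.342440 = -0.291570
|D^4_{-1,2}|² = |d^4_{-1,2}(β)|² = (-0.291570)² = 0.085013 (the z-rotation phases have unit modulus)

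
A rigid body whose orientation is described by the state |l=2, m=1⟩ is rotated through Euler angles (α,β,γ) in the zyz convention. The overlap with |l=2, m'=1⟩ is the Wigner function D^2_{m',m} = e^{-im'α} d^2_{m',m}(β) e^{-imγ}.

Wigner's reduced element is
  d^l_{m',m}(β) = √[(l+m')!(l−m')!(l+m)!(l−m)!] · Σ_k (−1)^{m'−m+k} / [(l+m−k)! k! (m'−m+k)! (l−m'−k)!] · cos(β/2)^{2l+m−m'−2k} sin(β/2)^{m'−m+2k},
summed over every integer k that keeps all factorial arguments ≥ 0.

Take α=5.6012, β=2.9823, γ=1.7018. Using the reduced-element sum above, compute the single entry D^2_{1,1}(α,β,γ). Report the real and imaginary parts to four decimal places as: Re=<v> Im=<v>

Re=-0.0099 Im=0.0160

Split into d^2_{1,1}(β=2.9823) × two z-phases.
c=cos(2.9823/2)=0.079562, s=sin(2.9823/2)=0.996830; N=√[6·1·6·1]=6.000000
k∈{0,1} keeps every argument non-negative
  k=0: (−1)^0·6.0000/(6)·0.0796^4·0.9968^0 = +0.000040
  k=1: (−1)^1·6.0000/(2)·0.0796^2·0.9968^2 = -0.018870
d^2_{1,1}(2.9823) = +0.000040 -0.018870 = -0.018830
Attach z-rotation phases: D = e^{-i(1)(5.6012)}·(-0.018830)·e^{-i(1)(1.7018)} = -0.009858+0.016043i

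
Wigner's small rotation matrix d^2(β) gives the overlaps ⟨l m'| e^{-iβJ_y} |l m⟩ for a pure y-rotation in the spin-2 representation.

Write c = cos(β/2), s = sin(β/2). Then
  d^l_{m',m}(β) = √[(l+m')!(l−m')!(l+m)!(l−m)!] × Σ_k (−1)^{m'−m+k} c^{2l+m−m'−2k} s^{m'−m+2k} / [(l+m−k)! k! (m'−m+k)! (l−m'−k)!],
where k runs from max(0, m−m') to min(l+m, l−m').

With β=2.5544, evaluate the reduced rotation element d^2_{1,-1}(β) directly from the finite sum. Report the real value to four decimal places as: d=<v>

d=-0.6093

d^2_{1,-1}(β=2.5544) via Wigner's sum:
c=cos(2.5544/2)=0.289397, s=sin(2.5544/2)=0.957209; N=√[6·1·1·6]=6.000000
k: max(0,(-1)−(1))=0 … min(2+(-1),2−(1))=1
  k=0: (−1)^2·6.0000/(2)·0.2894^2·0.9572^2 = +0.230209
  k=1: (−1)^3·6.0000/(6)·0.2894^0·0.9572^4 = -0.839513
d^2_{1,-1}(2.5544) = +0.230209 -0.839513 = -0.609305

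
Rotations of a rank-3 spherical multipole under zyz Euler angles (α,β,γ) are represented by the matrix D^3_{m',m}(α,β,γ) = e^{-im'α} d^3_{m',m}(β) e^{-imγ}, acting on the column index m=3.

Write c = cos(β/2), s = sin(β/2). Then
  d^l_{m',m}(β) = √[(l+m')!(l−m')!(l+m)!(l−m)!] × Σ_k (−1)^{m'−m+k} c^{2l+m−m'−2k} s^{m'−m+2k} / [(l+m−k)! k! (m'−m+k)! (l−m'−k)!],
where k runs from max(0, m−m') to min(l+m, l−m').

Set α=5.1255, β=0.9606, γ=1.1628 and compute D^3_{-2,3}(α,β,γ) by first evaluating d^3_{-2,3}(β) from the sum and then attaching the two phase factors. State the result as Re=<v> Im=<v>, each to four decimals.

Re=0.0406 Im=0.0211

D^3_{-2,3}(5.1255,0.9606,1.1628) = e^{-i·-2·5.1255}·d^3_{-2,3}(0.9606)·e^{-i·3·1.1628}. Compute d first:
Half-angle: c=0.886856, s=0.462045. N=√(1·120·720·1)=293.938769
The bounds max(0,m−m')=5 and min(l+m,l−m')=5 give 1 term
  k=5: (−1)^0·293.9388/(120)·0.8869^1·0.4620^5 = +0.045746
d^3_{-2,3}(0.9606) = +0.045746
D = (-0.677659-0.735376i)·(+0.045746)·(-0.940463+0.339897i) = +0.040589+0.021101i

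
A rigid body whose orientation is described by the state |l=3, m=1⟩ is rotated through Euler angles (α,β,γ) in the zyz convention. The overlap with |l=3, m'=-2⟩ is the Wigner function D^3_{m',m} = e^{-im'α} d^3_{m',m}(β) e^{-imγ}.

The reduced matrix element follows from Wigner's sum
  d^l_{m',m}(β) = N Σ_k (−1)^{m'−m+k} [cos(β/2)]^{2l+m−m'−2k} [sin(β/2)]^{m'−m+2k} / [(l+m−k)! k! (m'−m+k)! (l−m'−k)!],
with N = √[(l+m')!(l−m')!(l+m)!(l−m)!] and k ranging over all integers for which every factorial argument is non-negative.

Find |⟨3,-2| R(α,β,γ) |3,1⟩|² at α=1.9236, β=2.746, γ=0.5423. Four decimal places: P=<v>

Split into d^3_{-2,1}(β=2.746) × two z-phases.
c=cos(2.746/2)=0.196509, s=sin(2.746/2)=0.980502; N=√[1·120·24·2]=75.894664
k∈{3,4} keeps every argument non-negative
  k=3: (−1)^0·75.8947/(12)·0.1965^3·0.9805^3 = +0.045240
  k=4: (−1)^1·75.8947/(24)·0.1965^1·0.9805^5 = -0.563151
d^3_{-2,1}(2.746) = +0.045240 -0.563151 = -0.517911
|D^3_{-2,1}|² = |d^3_{-2,1}(β)|² = (-0.517911)² = 0.268232 (the z-rotation phases have unit modulus)

P=0.2682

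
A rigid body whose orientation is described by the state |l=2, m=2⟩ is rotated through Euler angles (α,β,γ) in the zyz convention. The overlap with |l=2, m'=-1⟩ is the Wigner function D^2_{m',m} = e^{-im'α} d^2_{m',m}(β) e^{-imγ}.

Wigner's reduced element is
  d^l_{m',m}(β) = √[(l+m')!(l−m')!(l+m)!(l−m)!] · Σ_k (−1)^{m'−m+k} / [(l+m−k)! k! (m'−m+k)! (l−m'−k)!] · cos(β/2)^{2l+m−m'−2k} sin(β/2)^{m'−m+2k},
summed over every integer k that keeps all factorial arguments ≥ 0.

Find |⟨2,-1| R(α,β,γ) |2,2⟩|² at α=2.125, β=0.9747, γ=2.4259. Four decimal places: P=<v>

P=0.0329

First d^2_{-1,2}(β=0.9747), then the phase factors e^{-i(-1)α} and e^{-i(2)γ}:
c=cos(0.9747/2)=0.883577, s=sin(0.9747/2)=0.468286; N=√[1·6·24·1]=12.000000
Admissible k: 3..3 (factorial args all ≥0)
  k=3: (−1)^0·12.0000/(6)·0.8836^1·0.4683^3 = +0.181471
d^2_{-1,2}(0.9747) = +0.181471
|D^2_{-1,2}|² = |d^2_{-1,2}(β)|² = (+0.181471)² = 0.032932 (the z-rotation phases have unit modulus)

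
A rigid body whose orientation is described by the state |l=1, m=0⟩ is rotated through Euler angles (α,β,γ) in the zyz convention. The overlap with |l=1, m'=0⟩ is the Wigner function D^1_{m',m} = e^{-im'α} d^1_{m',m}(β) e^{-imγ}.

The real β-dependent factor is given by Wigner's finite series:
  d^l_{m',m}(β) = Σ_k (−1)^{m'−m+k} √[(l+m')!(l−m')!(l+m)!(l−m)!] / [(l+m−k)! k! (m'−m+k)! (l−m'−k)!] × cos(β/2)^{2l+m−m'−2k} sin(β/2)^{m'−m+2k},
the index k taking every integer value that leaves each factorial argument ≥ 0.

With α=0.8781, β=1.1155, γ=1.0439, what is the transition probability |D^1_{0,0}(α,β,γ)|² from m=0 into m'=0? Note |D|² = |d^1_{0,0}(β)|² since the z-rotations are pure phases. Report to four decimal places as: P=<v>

First d^1_{0,0}(β=1.1155), then the phase factors e^{-i(0)α} and e^{-i(0)γ}:
Half-angle: c=0.848448, s=0.529279. N=√(1·1·1·1)=1.000000
The bounds max(0,m−m')=0 and min(l+m,l−m')=1 give 2 terms
  k=0: (−1)^0·1.0000/(1)·0.8484^2·0.5293^0 = +0.719864
  k=1: (−1)^1·1.0000/(1)·0.8484^0·0.5293^2 = -0.280136
d^1_{0,0}(1.1155) = +0.719864 -0.280136 = +0.439728
|D^1_{0,0}|² = |d^1_{0,0}(β)|² = (+0.439728)² = 0.193361 (the z-rotation phases have unit modulus)

P=0.1934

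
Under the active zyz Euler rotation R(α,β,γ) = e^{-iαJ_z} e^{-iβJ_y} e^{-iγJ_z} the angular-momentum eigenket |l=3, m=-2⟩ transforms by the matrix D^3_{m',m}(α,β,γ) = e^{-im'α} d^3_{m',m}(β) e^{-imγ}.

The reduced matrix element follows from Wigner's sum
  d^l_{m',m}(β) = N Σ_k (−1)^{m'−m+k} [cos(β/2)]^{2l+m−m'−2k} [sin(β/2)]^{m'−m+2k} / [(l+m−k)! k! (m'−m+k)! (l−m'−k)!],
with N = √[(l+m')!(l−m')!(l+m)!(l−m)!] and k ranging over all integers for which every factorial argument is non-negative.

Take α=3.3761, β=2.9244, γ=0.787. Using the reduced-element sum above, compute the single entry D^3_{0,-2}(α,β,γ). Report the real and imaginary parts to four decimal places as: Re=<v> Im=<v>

Split into d^3_{0,-2}(β=2.9244) × two z-phases.
Half-angle: c=0.108383, s=0.994109. N=√(6·6·1·120)=65.726707
k∈{0,1} keeps every argument non-negative
  k=0: (−1)^2·65.7267/(12)·0.1084^4·0.9941^2 = +0.000747
  k=1: (−1)^3·65.7267/(12)·0.1084^2·0.9941^4 = -0.062838
d^3_{0,-2}(2.9244) = +0.000747 -0.062838 = -0.062091
D = (+1.000000+0.000000i)·(-0.062091)·(-0.003204+0.999995i) = +0.000199-0.062090i

Re=0.0002 Im=-0.0621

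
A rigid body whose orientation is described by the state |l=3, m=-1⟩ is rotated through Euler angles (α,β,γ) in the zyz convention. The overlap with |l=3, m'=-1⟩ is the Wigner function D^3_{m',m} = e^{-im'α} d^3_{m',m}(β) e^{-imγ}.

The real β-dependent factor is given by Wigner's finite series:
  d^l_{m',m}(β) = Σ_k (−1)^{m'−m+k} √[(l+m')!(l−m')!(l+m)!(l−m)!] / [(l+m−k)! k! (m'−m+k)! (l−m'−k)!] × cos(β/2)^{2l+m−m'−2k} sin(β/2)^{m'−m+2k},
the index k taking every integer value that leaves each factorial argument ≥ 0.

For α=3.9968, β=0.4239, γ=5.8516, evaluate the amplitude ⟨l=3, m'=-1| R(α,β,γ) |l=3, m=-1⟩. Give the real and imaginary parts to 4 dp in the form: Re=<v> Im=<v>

D^3_{-1,-1}(3.9968,0.4239,5.8516) = e^{-i·-1·3.9968}·d^3_{-1,-1}(0.4239)·e^{-i·-1·5.8516}. Compute d first:
c=cos(0.4239/2)=0.977623, s=sin(0.4239/2)=0.210367; N=√[2·24·2·24]=48.000000
k∈{0,1,2} keeps every argument non-negative
  k=0: (−1)^0·48.0000/(48)·0.9776^6·0.2104^0 = +0.873026
  k=1: (−1)^1·48.0000/(6)·0.9776^4·0.2104^2 = -0.323392
  k=2: (−1)^2·48.0000/(8)·0.9776^2·0.2104^4 = +0.011231
d^3_{-1,-1}(0.4239) = +0.873026 -0.323392 +0.011231 = +0.560865
Phases: e^{-i·(-1)·3.9968}=-0.656062-0.754707i, e^{-i·(-1)·5.8516}=+0.908304-0.418311i ⇒ D=-0.511288-0.230552i

Re=-0.5113 Im=-0.2306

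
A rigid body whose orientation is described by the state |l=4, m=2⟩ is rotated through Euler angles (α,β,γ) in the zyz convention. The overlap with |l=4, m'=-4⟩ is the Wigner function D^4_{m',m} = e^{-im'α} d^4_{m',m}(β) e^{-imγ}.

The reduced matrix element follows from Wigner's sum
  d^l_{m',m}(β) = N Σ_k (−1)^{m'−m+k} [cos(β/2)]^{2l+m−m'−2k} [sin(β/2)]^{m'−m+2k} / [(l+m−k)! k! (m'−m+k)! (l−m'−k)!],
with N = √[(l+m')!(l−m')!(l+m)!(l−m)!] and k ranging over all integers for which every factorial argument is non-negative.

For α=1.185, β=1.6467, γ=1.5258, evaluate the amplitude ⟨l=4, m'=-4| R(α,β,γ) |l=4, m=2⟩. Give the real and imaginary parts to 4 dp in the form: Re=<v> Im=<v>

D^4_{-4,2}(1.185,1.6467,1.5258) = e^{-i·-4·1.185}·d^4_{-4,2}(1.6467)·e^{-i·2·1.5258}. Compute d first:
Half-angle: c=0.679768, s=0.733427. N=√(1·40320·720·2)=7619.763776
Admissible k: 6..6 (factorial args all ≥0)
  k=6: (−1)^0·7619.7638/(1440)·0.6798^2·0.7334^6 = +0.380577
d^4_{-4,2}(1.6467) = +0.380577
D = (+0.027608-0.999619i)·(+0.380577)·(-0.995953-0.089871i) = -0.044654+0.377948i

Re=-0.0447 Im=0.3779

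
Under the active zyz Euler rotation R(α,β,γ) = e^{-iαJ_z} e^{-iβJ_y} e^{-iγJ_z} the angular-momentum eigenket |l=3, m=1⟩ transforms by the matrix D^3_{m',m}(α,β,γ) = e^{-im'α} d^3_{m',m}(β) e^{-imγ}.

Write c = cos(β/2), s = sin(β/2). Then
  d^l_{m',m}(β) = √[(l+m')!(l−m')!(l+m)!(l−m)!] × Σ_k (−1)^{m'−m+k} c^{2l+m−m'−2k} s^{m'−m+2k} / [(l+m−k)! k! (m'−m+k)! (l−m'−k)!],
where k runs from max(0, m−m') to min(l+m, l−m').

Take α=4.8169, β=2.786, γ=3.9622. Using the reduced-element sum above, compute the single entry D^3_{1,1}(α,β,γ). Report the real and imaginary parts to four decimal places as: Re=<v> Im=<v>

First d^3_{1,1}(β=2.786), then the phase factors e^{-i(1)α} and e^{-i(1)γ}:
c=cos(2.786/2)=0.176861, s=sin(2.786/2)=0.984236; N=√[24·2·24·2]=48.000000
Admissible k: 0..2 (factorial args all ≥0)
  k=0: (−1)^0·48.0000/(48)·0.1769^6·0.9842^0 = +0.000031
  k=1: (−1)^1·48.0000/(6)·0.1769^4·0.9842^2 = -0.007583
  k=2: (−1)^2·48.0000/(8)·0.1769^2·0.9842^4 = +0.176122
d^3_{1,1}(2.786) = +0.000031 -0.007583 +0.176122 = +0.168570
Attach z-rotation phases: D = e^{-i(1)(4.8169)}·(+0.168570)·e^{-i(1)(3.9622)} = -0.134635-0.101435i

Re=-0.1346 Im=-0.1014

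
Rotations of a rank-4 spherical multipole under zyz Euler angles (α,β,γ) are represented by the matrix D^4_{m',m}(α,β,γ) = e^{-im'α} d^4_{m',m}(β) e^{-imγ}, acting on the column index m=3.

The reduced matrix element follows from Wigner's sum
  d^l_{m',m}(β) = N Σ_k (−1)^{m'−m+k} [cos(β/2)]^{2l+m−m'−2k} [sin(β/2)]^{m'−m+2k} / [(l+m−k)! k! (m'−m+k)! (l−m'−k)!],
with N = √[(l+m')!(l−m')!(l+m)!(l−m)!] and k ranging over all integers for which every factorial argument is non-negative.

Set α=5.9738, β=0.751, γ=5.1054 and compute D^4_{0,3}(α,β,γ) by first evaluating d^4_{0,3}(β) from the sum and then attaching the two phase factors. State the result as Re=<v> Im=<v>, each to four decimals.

Split into d^4_{0,3}(β=0.751) × two z-phases.
c=cos(0.751/2)=0.930324, s=sin(0.751/2)=0.366738; N=√[24·24·5040·1]=1703.830978
k: max(0,(3)−(0))=3 … min(4+(3),4−(0))=4
  k=3: (−1)^0·1703.8310/(144)·0.9303^5·0.3667^3 = +0.406727
  k=4: (−1)^1·1703.8310/(144)·0.9303^3·0.3667^5 = -0.063204
d^4_{0,3}(0.751) = +0.406727 -0.063204 = +0.343523
Attach z-rotation phases: D = e^{-i(0)(5.9738)}·(+0.343523)·e^{-i(3)(5.1054)} = -0.317496-0.131163i

Re=-0.3175 Im=-0.1312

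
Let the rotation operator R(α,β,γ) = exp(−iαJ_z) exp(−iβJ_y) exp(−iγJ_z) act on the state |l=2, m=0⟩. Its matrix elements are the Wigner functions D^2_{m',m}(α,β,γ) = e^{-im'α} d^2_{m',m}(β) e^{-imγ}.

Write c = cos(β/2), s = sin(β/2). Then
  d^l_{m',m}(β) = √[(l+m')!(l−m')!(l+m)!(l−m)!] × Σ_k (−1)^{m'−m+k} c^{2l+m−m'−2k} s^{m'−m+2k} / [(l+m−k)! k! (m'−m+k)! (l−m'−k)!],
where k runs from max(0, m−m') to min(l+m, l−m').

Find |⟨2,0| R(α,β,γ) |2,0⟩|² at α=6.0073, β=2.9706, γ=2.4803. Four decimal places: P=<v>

First d^2_{0,0}(β=2.9706), then the phase factors e^{-i(0)α} and e^{-i(0)γ}:
Half-angle: c=0.085392, s=0.996347. N=√(2·2·2·2)=4.000000
k∈{0,1,2} keeps every argument non-negative
  k=0: (−1)^0·4.0000/(4)·0.0854^4·0.9963^0 = +0.000053
  k=1: (−1)^1·4.0000/(1)·0.0854^2·0.9963^2 = -0.028955
  k=2: (−1)^2·4.0000/(4)·0.0854^0·0.9963^4 = +0.985470
d^2_{0,0}(2.9706) = +0.000053 -0.028955 +0.985470 = +0.956568
|D^2_{0,0}|² = |d^2_{0,0}(β)|² = (+0.956568)² = 0.915022 (the z-rotation phases have unit modulus)

P=0.9150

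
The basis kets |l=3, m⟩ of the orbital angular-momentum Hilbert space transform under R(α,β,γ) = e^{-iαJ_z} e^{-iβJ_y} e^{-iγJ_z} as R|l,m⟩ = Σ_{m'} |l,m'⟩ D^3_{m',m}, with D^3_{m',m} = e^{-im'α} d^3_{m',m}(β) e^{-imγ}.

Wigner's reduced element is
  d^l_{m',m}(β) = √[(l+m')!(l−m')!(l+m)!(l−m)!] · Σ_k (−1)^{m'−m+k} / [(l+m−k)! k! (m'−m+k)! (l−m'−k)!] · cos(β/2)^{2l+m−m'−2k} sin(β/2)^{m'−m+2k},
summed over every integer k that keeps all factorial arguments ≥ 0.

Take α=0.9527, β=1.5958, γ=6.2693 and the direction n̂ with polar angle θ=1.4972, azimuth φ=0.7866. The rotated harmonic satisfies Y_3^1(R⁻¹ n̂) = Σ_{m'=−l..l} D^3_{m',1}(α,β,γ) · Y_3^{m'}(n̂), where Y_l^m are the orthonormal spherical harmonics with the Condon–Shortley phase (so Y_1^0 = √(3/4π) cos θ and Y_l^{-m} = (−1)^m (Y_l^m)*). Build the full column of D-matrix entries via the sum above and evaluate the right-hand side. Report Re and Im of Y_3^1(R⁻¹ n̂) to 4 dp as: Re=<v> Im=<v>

Need the full column D^3_{m',1} for m'=−3..3 at α=0.9527, β=1.5958, γ=6.2693.
cos(β/2)=0.698212, sin(β/2)=0.715891
d^3_{-3,1}: single k=4 term ⇒ +0.495916;  D = -0.478002+0.132089i
d^3_{-2,1}: k∈[3..4] ⇒ +0.789828 -0.415167 = +0.374661;  D = -0.127939+0.352140i
d^3_{-1,1}: k∈[2..4] ⇒ +0.730792 -1.024360 +0.134612 = -0.158957;  D = -0.090305-0.130813i
d^3_{0,1}: k∈[1..3] ⇒ +0.411503 -1.297820 +0.454793 = -0.431524;  D = -0.431483-0.005992i
d^3_{1,1}: k∈[0..2] ⇒ +0.115857 -0.974390 +0.768270 = -0.090262;  D = -0.053322+0.072829i
d^3_{2,1}: k∈[0..1] ⇒ -0.375649 +0.789828 = +0.414179;  D = -0.130569-0.393060i
d^3_{3,1}: single k=0 term ⇒ +0.471724;  D = -0.451019-0.138222i
Y_3^{m'}(θ=1.4972,φ=0.7866) and Σ D·Y over m':
  (-0.4780+0.1321i)·(-0.2937-0.2916i)  (-0.1279+0.3521i)·(-0.0002-0.0747i)  (-0.0903-0.1308i)·(-0.2215+0.2220i)  (-0.4315-0.0060i)·(-0.0816+0.0000i)  (-0.0533+0.0728i)·(+0.2215+0.2220i)  (-0.1306-0.3931i)·(-0.0002+0.0747i)  (-0.4510-0.1382i)·(+0.2937-0.2916i)
Y_3^1(R⁻¹ n̂) = +0.118142+0.205008i

Re=0.1181 Im=0.2050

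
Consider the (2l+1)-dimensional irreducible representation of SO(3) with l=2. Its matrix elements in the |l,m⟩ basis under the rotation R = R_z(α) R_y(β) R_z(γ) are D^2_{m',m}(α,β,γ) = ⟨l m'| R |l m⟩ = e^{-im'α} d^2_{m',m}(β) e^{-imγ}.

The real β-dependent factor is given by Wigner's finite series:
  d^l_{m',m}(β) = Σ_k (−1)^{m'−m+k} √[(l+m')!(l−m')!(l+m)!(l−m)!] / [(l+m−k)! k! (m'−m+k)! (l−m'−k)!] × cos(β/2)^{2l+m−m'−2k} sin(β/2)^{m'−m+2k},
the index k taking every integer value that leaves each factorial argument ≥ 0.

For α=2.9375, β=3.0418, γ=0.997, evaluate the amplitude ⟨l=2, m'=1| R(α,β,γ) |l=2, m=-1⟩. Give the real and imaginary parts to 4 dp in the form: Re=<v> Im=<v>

First d^2_{1,-1}(β=3.0418), then the phase factors e^{-i(1)α} and e^{-i(-1)γ}:
c=cos(3.0418/2)=0.049876, s=sin(3.0418/2)=0.998755; N=√[6·1·1·6]=6.000000
Admissible k: 0..1 (factorial args all ≥0)
  k=0: (−1)^2·6.0000/(2)·0.0499^2·0.9988^2 = +0.007444
  k=1: (−1)^3·6.0000/(6)·0.0499^0·0.9988^4 = -0.995031
d^2_{1,-1}(3.0418) = +0.007444 -0.995031 = -0.987587
Attach z-rotation phases: D = e^{-i(1)(2.9375)}·(-0.987587)·e^{-i(-1)(0.997)} = +0.356854+0.920860i

Re=0.3569 Im=0.9209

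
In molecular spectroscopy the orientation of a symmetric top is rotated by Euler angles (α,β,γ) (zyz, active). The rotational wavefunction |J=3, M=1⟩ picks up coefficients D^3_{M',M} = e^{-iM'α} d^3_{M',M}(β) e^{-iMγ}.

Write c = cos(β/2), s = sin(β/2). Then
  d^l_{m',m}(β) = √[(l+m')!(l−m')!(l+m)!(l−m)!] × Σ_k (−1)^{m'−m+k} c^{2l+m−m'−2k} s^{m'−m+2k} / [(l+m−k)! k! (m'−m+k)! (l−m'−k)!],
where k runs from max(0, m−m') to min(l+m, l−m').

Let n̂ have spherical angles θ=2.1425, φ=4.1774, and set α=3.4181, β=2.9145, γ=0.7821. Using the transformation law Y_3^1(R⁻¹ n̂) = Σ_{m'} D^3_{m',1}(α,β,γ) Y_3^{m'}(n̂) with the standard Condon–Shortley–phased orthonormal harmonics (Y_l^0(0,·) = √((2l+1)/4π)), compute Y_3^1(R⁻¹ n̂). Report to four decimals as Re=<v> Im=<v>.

Need the full column D^3_{m',1} for m'=−3..3 at α=3.4181, β=2.9145, γ=0.7821.
cos(β/2)=0.113302, sin(β/2)=0.993561
d^3_{-3,1}: single k=4 term ⇒ +0.048451;  D = -0.048396-0.002297i
d^3_{-2,1}: k∈[3..4] ⇒ +0.009023 -0.346905 = -0.337883;  D = -0.329056+0.076729i
d^3_{-1,1}: k∈[2..4] ⇒ +0.000976 -0.100080 +0.961980 = +0.862876;  D = -0.754920+0.417913i
d^3_{0,1}: k∈[1..3] ⇒ +0.000064 -0.014826 +0.380016 = +0.365255;  D = +0.259124-0.257421i
d^3_{1,1}: k∈[0..2] ⇒ +0.000002 -0.001301 +0.075060 = +0.073760;  D = -0.036149+0.064295i
d^3_{2,1}: k∈[0..1] ⇒ -0.000059 +0.009023 = +0.008964;  D = +0.002093-0.008716i
d^3_{3,1}: single k=0 term ⇒ +0.000630;  D = +0.000026+0.000630i
Y_3^{m'}(θ=2.1425,φ=4.1774) and Σ D·Y over m':
  (-0.0484-0.0023i)·(+0.2480+0.0085i)  (-0.3291+0.0767i)·(+0.1878+0.3431i)  (-0.7549+0.4179i)·(-0.0643+0.1084i)  (+0.2591-0.2574i)·(+0.3102+0.0000i)  (-0.0361+0.0643i)·(+0.0643+0.1084i)  (+0.0021-0.0087i)·(+0.1878-0.3431i)  (+0.0000+0.0006i)·(-0.2480+0.0085i)
Y_3^1(R⁻¹ n̂) = -0.028424-0.290316i

Re=-0.0284 Im=-0.2903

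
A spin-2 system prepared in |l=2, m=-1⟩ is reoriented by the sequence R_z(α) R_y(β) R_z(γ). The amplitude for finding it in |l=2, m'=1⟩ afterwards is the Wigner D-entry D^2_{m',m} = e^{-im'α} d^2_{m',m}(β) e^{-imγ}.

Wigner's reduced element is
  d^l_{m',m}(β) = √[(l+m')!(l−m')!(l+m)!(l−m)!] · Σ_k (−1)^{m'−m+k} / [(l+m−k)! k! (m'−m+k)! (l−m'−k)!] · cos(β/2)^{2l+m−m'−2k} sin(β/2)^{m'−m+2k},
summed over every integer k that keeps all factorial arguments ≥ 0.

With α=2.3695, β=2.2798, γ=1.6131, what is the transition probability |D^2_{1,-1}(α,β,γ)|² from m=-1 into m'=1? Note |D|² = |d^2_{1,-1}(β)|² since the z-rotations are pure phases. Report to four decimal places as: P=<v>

P=0.0622

D^2_{1,-1}(2.3695,2.2798,1.6131) = e^{-i·1·2.3695}·d^2_{1,-1}(2.2798)·e^{-i·-1·1.6131}. Compute d first:
Half-angle: c=0.417685, s=0.908592. N=√(6·1·1·6)=6.000000
k: max(0,(-1)−(1))=0 … min(2+(-1),2−(1))=1
  k=0: (−1)^2·6.0000/(2)·0.4177^2·0.9086^2 = +0.432073
  k=1: (−1)^3·6.0000/(6)·0.4177^0·0.9086^4 = -0.681515
d^2_{1,-1}(2.2798) = +0.432073 -0.681515 = -0.249441
|D^2_{1,-1}|² = |d^2_{1,-1}(β)|² = (-0.249441)² = 0.062221 (the z-rotation phases have unit modulus)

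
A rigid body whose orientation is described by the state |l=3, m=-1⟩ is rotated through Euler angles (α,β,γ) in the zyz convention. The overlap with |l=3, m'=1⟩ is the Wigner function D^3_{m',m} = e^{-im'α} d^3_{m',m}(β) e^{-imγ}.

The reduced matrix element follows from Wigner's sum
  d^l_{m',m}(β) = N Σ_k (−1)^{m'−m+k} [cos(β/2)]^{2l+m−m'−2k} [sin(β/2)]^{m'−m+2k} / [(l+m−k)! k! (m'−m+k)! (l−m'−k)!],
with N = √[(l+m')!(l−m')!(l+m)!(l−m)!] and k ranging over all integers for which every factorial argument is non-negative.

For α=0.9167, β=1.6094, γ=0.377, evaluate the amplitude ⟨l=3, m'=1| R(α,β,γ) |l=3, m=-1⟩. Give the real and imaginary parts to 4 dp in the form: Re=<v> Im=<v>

D^3_{1,-1}(0.9167,1.6094,0.377) = e^{-i·1·0.9167}·d^3_{1,-1}(1.6094)·e^{-i·-1·0.377}. Compute d first:
Half-angle: c=0.693327, s=0.720623. N=√(24·2·2·24)=48.000000
k∈{0,1,2} keeps every argument non-negative
  k=0: (−1)^2·48.0000/(8)·0.6933^4·0.7206^2 = +0.719980
  k=1: (−1)^3·48.0000/(6)·0.6933^2·0.7206^4 = -1.037047
  k=2: (−1)^4·48.0000/(48)·0.6933^0·0.7206^6 = +0.140039
d^3_{1,-1}(1.6094) = +0.719980 -1.037047 +0.140039 = -0.177028
Phases: e^{-i·(1)·0.9167}=+0.608442-0.793598i, e^{-i·(-1)·0.377}=+0.929773+0.368133i ⇒ D=-0.151866+0.090971i

Re=-0.1519 Im=0.0910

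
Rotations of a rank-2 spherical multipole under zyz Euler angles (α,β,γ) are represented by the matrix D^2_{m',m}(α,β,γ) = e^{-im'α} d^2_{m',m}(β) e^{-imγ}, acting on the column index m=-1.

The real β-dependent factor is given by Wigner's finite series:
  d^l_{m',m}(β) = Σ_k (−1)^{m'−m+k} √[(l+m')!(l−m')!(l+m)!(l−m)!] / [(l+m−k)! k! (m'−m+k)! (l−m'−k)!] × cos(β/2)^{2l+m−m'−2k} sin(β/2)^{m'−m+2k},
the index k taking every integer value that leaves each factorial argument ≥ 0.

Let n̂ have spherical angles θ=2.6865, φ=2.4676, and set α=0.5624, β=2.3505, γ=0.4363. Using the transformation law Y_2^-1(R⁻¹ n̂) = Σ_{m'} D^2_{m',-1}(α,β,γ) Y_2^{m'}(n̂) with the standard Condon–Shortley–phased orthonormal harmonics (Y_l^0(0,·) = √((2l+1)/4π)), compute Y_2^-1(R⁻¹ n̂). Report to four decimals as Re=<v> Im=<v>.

Re=0.3458 Im=-0.0260

Need the full column D^2_{m',-1} for m'=−2..2 at α=0.5624, β=2.3505, γ=0.4363.
cos(β/2)=0.385312, sin(β/2)=0.922786
d^2_{-2,-1}: single k=1 term ⇒ +0.105577;  D = +0.001024+0.105572i
d^2_{-1,-1}: k∈[0..1] ⇒ +0.022042 -0.379271 = -0.357229;  D = -0.193402-0.300346i
d^2_{0,-1}: k∈[0..1] ⇒ -0.129305 +0.741638 = +0.612333;  D = +0.554970+0.258765i
d^2_{1,-1}: k∈[0..1] ⇒ +0.379271 -0.725111 = -0.345840;  D = -0.343094+0.043495i
d^2_{2,-1}: single k=0 term ⇒ -0.605545;  D = -0.467602+0.384751i
Y_2^{m'}(θ=2.6865,φ=2.4676) and Σ D·Y over m':
  (+0.0010+0.1056i)·(+0.0165+0.0728i)  (-0.1934-0.3003i)·(+0.2383+0.1904i)  (+0.5550+0.2588i)·(+0.4480+0.0000i)  (-0.3431+0.0435i)·(-0.2383+0.1904i)  (-0.4676+0.3848i)·(+0.0165-0.0728i)
Y_2^-1(R⁻¹ n̂) = +0.345810-0.025953i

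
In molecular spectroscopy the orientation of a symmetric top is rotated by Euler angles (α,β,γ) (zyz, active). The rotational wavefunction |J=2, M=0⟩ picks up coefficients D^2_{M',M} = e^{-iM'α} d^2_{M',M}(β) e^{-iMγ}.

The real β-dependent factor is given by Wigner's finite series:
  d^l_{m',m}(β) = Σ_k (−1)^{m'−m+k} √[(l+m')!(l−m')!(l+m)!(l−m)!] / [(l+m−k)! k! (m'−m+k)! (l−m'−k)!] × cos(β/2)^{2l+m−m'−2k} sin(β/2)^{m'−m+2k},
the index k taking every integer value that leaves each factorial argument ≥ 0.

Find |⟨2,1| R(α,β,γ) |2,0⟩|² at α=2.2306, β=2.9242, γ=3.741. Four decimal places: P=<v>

P=0.0665

First d^2_{1,0}(β=2.9242), then the phase factors e^{-i(1)α} and e^{-i(0)γ}:
Half-angle: c=0.108482, s=0.994098. N=√(6·1·2·2)=4.898979
k∈{0,1} keeps every argument non-negative
  k=0: (−1)^1·4.8990/(2)·0.1085^3·0.9941^1 = -0.003109
  k=1: (−1)^2·4.8990/(2)·0.1085^1·0.9941^3 = +0.261050
d^2_{1,0}(2.9242) = -0.003109 +0.261050 = +0.257941
|D^2_{1,0}|² = |d^2_{1,0}(β)|² = (+0.257941)² = 0.066533 (the z-rotation phases have unit modulus)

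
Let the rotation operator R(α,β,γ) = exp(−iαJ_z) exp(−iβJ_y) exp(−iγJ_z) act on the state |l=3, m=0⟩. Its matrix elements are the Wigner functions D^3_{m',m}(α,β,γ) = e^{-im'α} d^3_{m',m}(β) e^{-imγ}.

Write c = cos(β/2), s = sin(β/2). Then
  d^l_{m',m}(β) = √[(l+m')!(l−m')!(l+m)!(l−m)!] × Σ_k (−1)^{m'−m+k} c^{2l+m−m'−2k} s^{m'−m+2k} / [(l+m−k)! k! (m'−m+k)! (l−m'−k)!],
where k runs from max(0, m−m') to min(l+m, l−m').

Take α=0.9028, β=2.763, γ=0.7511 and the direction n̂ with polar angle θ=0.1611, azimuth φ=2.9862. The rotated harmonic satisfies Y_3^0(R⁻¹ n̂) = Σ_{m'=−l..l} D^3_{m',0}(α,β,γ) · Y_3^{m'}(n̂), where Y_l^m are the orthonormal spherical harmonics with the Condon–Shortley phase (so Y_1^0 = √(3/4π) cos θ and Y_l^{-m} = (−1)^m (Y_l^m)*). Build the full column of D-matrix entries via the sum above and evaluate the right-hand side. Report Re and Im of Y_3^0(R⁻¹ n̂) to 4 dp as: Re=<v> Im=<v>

Need the full column D^3_{m',0} for m'=−3..3 at α=0.9028, β=2.763, γ=0.7511.
cos(β/2)=0.188168, sin(β/2)=0.982137
d^3_{-3,0}: single k=3 term ⇒ +0.028227;  D = -0.025620+0.011849i
d^3_{-2,0}: k∈[2..3] ⇒ +0.006623 -0.180443 = -0.173819;  D = +0.040439-0.169050i
d^3_{-1,0}: k∈[1..3] ⇒ +0.000803 -0.065594 +0.595657 = +0.530865;  D = +0.328826+0.416764i
d^3_{0,0}: k∈[0..3] ⇒ +0.000044 -0.010883 +0.296498 -0.897495 = -0.611837;  D = -0.611837+0.000000i
d^3_{1,0}: k∈[0..2] ⇒ -0.000803 +0.065594 -0.595657 = -0.530865;  D = -0.328826+0.416764i
d^3_{2,0}: k∈[0..1] ⇒ +0.006623 -0.180443 = -0.173819;  D = +0.040439+0.169050i
d^3_{3,0}: single k=0 term ⇒ -0.028227;  D = +0.025620+0.011849i
Y_3^{m'}(θ=0.1611,φ=2.9862) and Σ D·Y over m':
  (-0.0256+0.0118i)·(-0.0015-0.0008i)  (+0.0404-0.1690i)·(+0.0247+0.0079i)  (+0.3288+0.4168i)·(-0.1983-0.0311i)  (-0.6118+0.0000i)·(+0.6893+0.0000i)  (-0.3288+0.4168i)·(+0.1983-0.0311i)  (+0.0404+0.1690i)·(+0.0247-0.0079i)  (+0.0256+0.0118i)·(+0.0015-0.0008i)
Y_3^0(R⁻¹ n̂) = -0.521464-0.000000i

Re=-0.5215 Im=0.0000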